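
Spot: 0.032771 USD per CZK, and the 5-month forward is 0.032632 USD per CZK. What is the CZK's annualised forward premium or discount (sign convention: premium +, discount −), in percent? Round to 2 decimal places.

-1.02%

T = 5/12 years.
(F − S)/S = (0.032632 − 0.032771)/0.032771 = -0.0042416.
Per annum: -0.0042416 / (5/12) = -0.010180 = -1.02%.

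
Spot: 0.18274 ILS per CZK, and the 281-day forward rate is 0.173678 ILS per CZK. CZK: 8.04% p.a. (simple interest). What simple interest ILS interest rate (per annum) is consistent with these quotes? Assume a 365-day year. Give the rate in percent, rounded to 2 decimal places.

1.20%

T = 281/365 years.
By CIP, F/S equals the ILS-to-CZK growth ratio: 0.173678/0.18274 = 0.9504104.
CZK growth factor: 1 + 0.0804×281/365 = 1.061897.
That pins the ILS growth at 1.009238.
r = (1.009238 − 1)/(281/365) = 0.012000 → 1.20%.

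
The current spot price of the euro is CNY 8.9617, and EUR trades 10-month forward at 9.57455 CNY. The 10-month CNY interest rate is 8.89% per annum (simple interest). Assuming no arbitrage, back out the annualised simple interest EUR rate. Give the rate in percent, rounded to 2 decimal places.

0.64%

T = 10/12 years.
F/S = 9.57455/8.9617 = 1.0683855 = (growth of CNY) / (growth of EUR).
The CNY side grows by 1 + 0.0889×10/12 = 1.0740833.
That pins the EUR growth at 1.0053331.
(1.0053331 − 1)/T = 0.006400, i.e. 0.64%.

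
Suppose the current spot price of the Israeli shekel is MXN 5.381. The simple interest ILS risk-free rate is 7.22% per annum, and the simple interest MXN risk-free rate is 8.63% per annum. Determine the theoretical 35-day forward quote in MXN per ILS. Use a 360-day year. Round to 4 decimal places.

5.3883

T = 35/360 years.
Growth of 1 MXN over T: 1 + 0.0863×35/360 = 1.0083903.
ILS growth factor: 1 + 0.0722×35/360 = 1.0070194.
So F = 5.381 × 1.0083903 / 1.0070194 = 5.388325 (MXN/ILS).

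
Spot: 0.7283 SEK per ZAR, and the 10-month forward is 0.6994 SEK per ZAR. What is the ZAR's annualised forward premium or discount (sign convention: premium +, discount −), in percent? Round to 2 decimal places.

-4.76%

T = 10/12 years.
ZAR trades forward at -3.96814% vs spot over the period.
×(1/T) gives -4.76% p.a.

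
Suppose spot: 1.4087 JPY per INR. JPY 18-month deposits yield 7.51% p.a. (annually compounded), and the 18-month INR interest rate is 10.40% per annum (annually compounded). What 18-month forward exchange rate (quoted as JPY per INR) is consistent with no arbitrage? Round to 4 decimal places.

1.3537

T = 18/12 years.
Growth of 1 JPY over T: (1 + 0.0751)^(18/12) = 1.1147392.
Growth of 1 INR over T: (1 + 0.1040)^(18/12) = 1.1599883.
Forward (JPY per INR) = 1.4087 × 1.1147392 / 1.1599883 = 1.353749.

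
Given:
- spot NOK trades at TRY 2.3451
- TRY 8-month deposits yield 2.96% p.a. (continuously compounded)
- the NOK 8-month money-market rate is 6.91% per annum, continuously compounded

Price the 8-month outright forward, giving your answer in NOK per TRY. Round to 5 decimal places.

T = 8/12 years.
TRY accumulates by e^(0.0296×8/12) = 1.0199293.
NOK accumulates by e^(0.0691×8/12) = 1.0471442.
CIP: F = S · (grow TRY)/(grow NOK) = 2.3451 × 1.0199293/1.0471442 = 2.284152 TRY per NOK.
Quoted the other way: 1/2.284152 = 0.43780 NOK per TRY.

0.43780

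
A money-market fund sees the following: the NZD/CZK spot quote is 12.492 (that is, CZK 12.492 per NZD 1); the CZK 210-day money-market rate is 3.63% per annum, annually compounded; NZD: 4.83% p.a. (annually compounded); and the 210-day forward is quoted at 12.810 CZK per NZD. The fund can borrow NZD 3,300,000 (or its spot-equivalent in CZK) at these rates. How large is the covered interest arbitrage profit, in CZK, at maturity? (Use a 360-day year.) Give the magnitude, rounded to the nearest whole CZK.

T = 210/360 years.
Route A — deposit NZD, sell forward: 3,300,000 × 1.0278977728 × 12.810 = CZK 43,452,322.55.
Route B — convert at spot, deposit CZK: 3,300,000 × 12.492 × 1.0210175503 = CZK 42,090,019.09.
The quoted forward overvalues NZD, so borrow CZK, buy NZD at spot, deposit the NZD at 4.83%, and sell the proceeds forward at 12.810.
Arbitrage profit = |43,452,322.55 − 42,090,019.09| = CZK 1,362,303.

CZK 1,362,303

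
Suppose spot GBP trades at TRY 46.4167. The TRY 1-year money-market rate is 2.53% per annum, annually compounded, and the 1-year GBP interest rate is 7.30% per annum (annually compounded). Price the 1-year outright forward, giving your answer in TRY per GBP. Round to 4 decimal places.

T = 1 year.
TRY accumulates by (1 + 0.0253)^1 = 1.025300.
GBP growth factor: (1 + 0.0730)^1 = 1.073000.
CIP: F = S · (grow TRY)/(grow GBP) = 46.4167 × 1.025300/1.073000 = 44.353255 TRY per GBP.

44.3533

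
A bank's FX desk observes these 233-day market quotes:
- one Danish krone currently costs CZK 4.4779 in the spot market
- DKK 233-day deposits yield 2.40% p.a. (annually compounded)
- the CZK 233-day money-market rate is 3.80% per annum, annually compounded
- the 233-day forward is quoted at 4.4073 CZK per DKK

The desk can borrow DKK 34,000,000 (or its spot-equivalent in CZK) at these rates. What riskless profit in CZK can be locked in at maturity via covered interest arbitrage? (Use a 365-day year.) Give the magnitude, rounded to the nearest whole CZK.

CZK 3,782,726

T = 233/365 years.
Keep in DKK, deliver into the forward: 34,000,000·1.01525477512·4.4073 = CZK 152,134,100.59.
Swap to CZK now, deposit: 34,000,000·4.4779·1.02409366698 = CZK 155,916,827.07.
The quoted forward undervalues DKK, so borrow DKK, convert to CZK at spot, deposit the CZK at 3.80%, and buy DKK forward at 4.4073 to cover the loan.
The gap between the two covered legs is CZK 3,782,726.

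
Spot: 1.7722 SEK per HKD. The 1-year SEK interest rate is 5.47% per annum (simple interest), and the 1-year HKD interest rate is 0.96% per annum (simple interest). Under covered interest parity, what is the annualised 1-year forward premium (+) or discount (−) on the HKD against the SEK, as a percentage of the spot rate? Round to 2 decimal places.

+4.47%

T = 1 year.
CIP forward (SEK per HKD) = 1.7722 × 1.054700/1.009600 = 1.8513662.
Annualised premium = (F − S)/S × (1/T) = (1.8513662 − 1.7722)/1.7722 ÷ 1 = 4.47%.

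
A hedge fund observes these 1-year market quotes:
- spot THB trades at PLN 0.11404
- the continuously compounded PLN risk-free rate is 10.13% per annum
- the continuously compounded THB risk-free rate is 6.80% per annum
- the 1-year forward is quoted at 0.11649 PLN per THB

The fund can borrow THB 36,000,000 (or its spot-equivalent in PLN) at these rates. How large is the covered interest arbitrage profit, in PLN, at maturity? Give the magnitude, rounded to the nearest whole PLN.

PLN 54,388

T = 1 year.
Invest the THB and cover forward: 36,000,000 × 1.070365308 × 0.11649 = PLN 4,488,726.77.
Convert at spot and invest in PLN: 36,000,000 × 0.11404 × 1.106608575 = PLN 4,543,115.11.
The quoted forward undervalues THB, so borrow THB, convert to PLN at spot, deposit the PLN at 10.13%, and buy THB forward at 0.11649 to cover the loan.
Arbitrage profit = |4,488,726.77 − 4,543,115.11| = PLN 54,388.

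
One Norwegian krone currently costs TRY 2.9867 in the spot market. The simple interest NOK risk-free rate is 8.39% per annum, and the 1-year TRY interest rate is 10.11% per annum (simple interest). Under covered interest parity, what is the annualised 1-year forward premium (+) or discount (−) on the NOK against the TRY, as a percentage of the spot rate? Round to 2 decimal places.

T = 1 year.
No-arbitrage forward: 2.9867 × 1.101100 / 1.083900 = 3.0340948 TRY/NOK.
(F − S)/S ÷ T = (3.0340948 − 2.9867)/2.9867/1 = 0.015869 → 1.59%.

+1.59%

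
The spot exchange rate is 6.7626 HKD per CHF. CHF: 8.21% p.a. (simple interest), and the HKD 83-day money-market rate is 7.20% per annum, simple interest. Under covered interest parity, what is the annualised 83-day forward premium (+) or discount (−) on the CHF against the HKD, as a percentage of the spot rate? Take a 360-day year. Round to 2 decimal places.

-0.99%

T = 83/360 years.
F = S · g_HKD/g_CHF = 6.7626 × 1.016600/1.0189286 = 6.7471451.
Annualised premium = (F − S)/S × (1/T) = (6.7471451 − 6.7626)/6.7626 ÷ (83/360) = -0.99%.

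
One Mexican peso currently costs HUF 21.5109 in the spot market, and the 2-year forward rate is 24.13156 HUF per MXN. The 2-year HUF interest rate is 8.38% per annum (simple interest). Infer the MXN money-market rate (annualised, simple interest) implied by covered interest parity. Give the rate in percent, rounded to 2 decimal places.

2.04%

T = 2 years.
F/S = 24.13156/21.5109 = 1.1218294 = (growth of HUF) / (growth of MXN).
The HUF side grows by 1 + 0.0838×2 = 1.167600.
That pins the MXN growth at 1.040800.
(1.040800 − 1)/T = 0.020400, i.e. 2.04%.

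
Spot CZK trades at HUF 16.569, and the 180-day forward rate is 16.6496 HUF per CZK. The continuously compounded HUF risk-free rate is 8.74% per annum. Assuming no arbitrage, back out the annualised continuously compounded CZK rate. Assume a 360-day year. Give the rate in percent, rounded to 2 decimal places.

7.77%

T = 180/360 years.
By CIP, F/S equals the HUF-to-CZK growth ratio: 16.6496/16.569 = 1.0048645.
The HUF side grows by e^(0.0874×180/360) = 1.0446689.
That pins the CZK growth at 1.0396117.
r = ln(1.0396117)/(180/360) = 0.077695 → 7.77%.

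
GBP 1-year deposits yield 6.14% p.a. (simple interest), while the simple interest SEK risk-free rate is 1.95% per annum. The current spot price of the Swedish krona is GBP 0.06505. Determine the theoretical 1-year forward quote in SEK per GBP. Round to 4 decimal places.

14.7659

T = 1 year.
GBP growth factor: 1 + 0.0614×1 = 1.061400.
SEK accumulates by 1 + 0.0195×1 = 1.019500.
CIP: F = S · (grow GBP)/(grow SEK) = 0.06505 × 1.061400/1.019500 = 0.067723462 GBP per SEK.
Quoted the other way: 1/0.067723462 = 14.7659 SEK per GBP.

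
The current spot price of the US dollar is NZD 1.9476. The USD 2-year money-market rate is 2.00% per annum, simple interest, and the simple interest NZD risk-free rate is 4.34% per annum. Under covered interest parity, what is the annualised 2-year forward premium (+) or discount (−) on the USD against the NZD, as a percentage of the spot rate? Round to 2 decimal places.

+2.25%

T = 2 years.
No-arbitrage forward: 1.9476 × 1.086800 / 1.040000 = 2.0352420 NZD/USD.
Annualised premium = (F − S)/S × (1/T) = (2.0352420 − 1.9476)/1.9476 ÷ 2 = 2.25%.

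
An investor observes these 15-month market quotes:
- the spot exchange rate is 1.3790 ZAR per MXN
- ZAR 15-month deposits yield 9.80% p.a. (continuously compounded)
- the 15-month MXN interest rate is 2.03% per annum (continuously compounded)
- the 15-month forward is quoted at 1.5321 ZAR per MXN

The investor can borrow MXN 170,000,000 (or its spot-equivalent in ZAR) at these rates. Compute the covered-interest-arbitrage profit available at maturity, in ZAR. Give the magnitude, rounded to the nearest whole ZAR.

ZAR 2,169,952

T = 15/12 years.
Keep in MXN, deliver into the forward: 170,000,000·1.0256996858·1.5321 = ZAR 267,150,663.06.
Swap to ZAR now, deposit: 170,000,000·1.3790·1.13031912007 = ZAR 264,980,711.32.
The quoted forward overvalues MXN, so borrow ZAR, buy MXN at spot, deposit the MXN at 2.03%, and sell the proceeds forward at 1.5321.
Profit = 267,150,663.06 − 264,980,711.32 = ZAR 2,169,952.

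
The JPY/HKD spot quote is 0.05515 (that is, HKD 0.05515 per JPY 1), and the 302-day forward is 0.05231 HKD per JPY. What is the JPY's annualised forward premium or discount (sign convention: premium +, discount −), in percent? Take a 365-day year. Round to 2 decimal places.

-6.22%

T = 302/365 years.
JPY trades forward at -5.14959% vs spot over the period.
×(1/T) gives -6.22% p.a.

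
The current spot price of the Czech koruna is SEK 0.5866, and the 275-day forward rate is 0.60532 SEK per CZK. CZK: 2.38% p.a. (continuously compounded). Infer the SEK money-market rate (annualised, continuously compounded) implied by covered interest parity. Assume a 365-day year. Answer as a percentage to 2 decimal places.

T = 275/365 years.
CIP gives F = S · g_SEK/g_CZK, so g_SEK/g_CZK = 0.60532/0.5866 = 1.0319127.
CZK growth factor: e^(0.0238×275/365) = 1.0180932.
Hence g_SEK = 1.0505833.
r = ln(1.0505833)/(275/365) = 0.065495 → 6.55%.

6.55%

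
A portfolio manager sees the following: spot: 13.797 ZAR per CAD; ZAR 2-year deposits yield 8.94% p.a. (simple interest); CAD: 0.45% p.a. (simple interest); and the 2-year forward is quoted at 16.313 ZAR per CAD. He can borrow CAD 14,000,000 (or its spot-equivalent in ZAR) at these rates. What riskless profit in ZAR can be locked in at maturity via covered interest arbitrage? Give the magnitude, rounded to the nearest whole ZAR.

T = 2 years.
Keep in CAD, deliver into the forward: 14,000,000·1.009000·16.313 = ZAR 230,437,438.00.
Swap to ZAR now, deposit: 14,000,000·13.797·1.178800 = ZAR 227,694,650.40.
The quoted forward overvalues CAD, so borrow ZAR, buy CAD at spot, deposit the CAD at 0.45%, and sell the proceeds forward at 16.313.
Profit = 230,437,438.00 − 227,694,650.40 = ZAR 2,742,788.

ZAR 2,742,788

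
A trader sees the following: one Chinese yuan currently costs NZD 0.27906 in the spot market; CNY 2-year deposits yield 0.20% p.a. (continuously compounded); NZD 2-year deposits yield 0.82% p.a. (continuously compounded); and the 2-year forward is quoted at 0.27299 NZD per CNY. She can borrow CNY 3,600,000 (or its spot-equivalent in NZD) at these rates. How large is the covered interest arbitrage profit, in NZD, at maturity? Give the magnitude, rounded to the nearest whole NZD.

NZD 34,525

T = 2 years.
Invest the CNY and cover forward: 3,600,000 × 1.004008011 × 0.27299 = NZD 986,702.93.
Convert at spot and invest in NZD: 3,600,000 × 0.27906 × 1.016535218 = NZD 1,021,227.54.
The quoted forward undervalues CNY, so borrow CNY, convert to NZD at spot, deposit the NZD at 0.82%, and buy CNY forward at 0.27299 to cover the loan.
Arbitrage profit = |986,702.93 − 1,021,227.54| = NZD 34,525.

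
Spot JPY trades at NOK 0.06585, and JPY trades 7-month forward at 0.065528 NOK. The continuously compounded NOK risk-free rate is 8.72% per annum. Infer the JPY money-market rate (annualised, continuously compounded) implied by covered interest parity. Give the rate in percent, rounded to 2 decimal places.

T = 7/12 years.
By CIP, F/S equals the NOK-to-JPY growth ratio: 0.065528/0.06585 = 0.9951101.
NOK growth factor: e^(0.0872×7/12) = 1.0521826.
Hence g_JPY = 1.057353.
Take logs: ln 1.057353 / (7/12) = 0.095603, so 9.56%.

9.56%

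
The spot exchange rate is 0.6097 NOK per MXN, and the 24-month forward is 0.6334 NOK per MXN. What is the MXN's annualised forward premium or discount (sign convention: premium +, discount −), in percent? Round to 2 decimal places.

+1.94%

T = 2 years.
Period premium: (0.6334 − 0.6097)/0.6097 = 0.0388716.
×(1/T) gives 1.94% p.a.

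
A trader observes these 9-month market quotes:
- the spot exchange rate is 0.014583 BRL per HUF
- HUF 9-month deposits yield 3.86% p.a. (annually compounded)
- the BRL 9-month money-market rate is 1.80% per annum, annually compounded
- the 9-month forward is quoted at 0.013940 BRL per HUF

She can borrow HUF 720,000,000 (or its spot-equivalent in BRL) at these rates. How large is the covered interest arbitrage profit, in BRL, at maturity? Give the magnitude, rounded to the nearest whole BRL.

T = 9/12 years.
Route A — deposit HUF, sell forward: 720,000,000 × 1.0288125152 × 0.013940 = BRL 10,325,985.45.
Route B — convert at spot, deposit BRL: 720,000,000 × 0.014583 × 1.0134698505 = BRL 10,641,190.20.
The quoted forward undervalues HUF, so borrow HUF, convert to BRL at spot, deposit the BRL at 1.80%, and buy HUF forward at 0.013940 to cover the loan.
Profit = 10,641,190.20 − 10,325,985.45 = BRL 315,205.

BRL 315,205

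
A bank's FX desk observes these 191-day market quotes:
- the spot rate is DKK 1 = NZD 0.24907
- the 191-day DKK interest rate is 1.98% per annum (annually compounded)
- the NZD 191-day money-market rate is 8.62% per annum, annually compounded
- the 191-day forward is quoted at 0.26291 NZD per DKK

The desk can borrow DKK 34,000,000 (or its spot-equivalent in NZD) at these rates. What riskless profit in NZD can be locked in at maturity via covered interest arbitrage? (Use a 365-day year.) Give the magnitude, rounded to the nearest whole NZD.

NZD 188,290

T = 191/365 years.
Invest the DKK and cover forward: 34,000,000 × 1.010312668 × 0.26291 = NZD 9,031,124.32.
Convert at spot and invest in NZD: 34,000,000 × 0.24907 × 1.044217951 = NZD 8,842,834.41.
The quoted forward overvalues DKK, so borrow NZD, buy DKK at spot, deposit the DKK at 1.98%, and sell the proceeds forward at 0.26291.
Profit = 9,031,124.32 − 8,842,834.41 = NZD 188,290.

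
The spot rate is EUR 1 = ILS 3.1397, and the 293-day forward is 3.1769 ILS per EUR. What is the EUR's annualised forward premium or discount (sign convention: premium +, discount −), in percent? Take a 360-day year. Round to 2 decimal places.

+1.46%

T = 293/360 years.
Period premium: (3.1769 − 3.1397)/3.1397 = 0.0118483.
Per annum: 0.0118483 / (293/360) = 0.014558 = 1.46%.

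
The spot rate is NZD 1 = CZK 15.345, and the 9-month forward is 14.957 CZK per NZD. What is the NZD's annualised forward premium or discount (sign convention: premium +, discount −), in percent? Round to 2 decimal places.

-3.37%

T = 9/12 years.
(F − S)/S = (14.957 − 15.345)/15.345 = -0.0252851.
Annualise by dividing by T: -0.0252851 / (9/12) = -0.033713 → -3.37%.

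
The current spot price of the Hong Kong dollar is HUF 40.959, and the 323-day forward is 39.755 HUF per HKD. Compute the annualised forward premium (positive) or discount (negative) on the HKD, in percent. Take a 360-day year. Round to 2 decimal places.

T = 323/360 years.
(F − S)/S = (39.755 − 40.959)/40.959 = -0.0293952.
Annualise by dividing by T: -0.0293952 / (323/360) = -0.032762 → -3.28%.

-3.28%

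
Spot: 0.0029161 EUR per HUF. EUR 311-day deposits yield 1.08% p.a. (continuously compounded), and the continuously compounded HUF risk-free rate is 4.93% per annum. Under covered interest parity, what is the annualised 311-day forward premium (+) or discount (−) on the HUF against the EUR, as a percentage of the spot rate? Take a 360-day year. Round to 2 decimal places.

-3.79%

T = 311/360 years.
CIP forward (EUR per HUF) = 0.0029161 × 1.0093737/1.0435097 = 0.0028207066.
Annualised premium = (F − S)/S × (1/T) = (0.0028207066 − 0.0029161)/0.0029161 ÷ (311/360) = -3.79%.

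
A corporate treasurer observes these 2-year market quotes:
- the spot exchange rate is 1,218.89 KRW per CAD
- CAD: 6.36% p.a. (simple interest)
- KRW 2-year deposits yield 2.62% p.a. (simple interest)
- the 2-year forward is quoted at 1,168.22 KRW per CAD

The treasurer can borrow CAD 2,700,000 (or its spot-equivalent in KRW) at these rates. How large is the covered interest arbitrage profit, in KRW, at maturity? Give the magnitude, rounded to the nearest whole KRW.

KRW 91,955,920

T = 2 years.
Route A — deposit CAD, sell forward: 2,700,000 × 1.127200 × 1168.22 = KRW 3,555,407,476.80.
Route B — convert at spot, deposit KRW: 2,700,000 × 1218.89 × 1.052400 = KRW 3,463,451,557.20.
The quoted forward overvalues CAD, so borrow KRW, buy CAD at spot, deposit the CAD at 6.36%, and sell the proceeds forward at 1,168.22.
Arbitrage profit = |3,555,407,476.80 − 3,463,451,557.20| = KRW 91,955,920.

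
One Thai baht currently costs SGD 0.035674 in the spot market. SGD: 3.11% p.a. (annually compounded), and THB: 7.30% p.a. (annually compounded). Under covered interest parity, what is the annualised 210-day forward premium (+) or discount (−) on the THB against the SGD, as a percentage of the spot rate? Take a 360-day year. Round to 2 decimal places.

T = 210/360 years.
CIP forward (SGD per THB) = 0.035674 × 1.0180258/1.0419571 = 0.034854652.
Annualised premium = (F − S)/S × (1/T) = (0.034854652 − 0.035674)/0.035674 ÷ (210/360) = -3.94%.

-3.94%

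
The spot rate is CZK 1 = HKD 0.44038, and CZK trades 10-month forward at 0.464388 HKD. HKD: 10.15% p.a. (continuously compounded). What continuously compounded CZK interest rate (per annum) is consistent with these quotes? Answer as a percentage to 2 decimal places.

T = 10/12 years.
By CIP, F/S equals the HKD-to-CZK growth ratio: 0.464388/0.44038 = 1.0545166.
HKD growth factor: e^(0.1015×10/12) = 1.0882635.
Hence g_CZK = 1.0320022.
Take logs: ln 1.0320022 / (10/12) = 0.037801, so 3.78%.

3.78%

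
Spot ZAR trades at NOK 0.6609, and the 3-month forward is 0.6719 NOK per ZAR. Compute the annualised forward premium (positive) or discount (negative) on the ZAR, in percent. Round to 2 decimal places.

+6.66%

T = 3/12 years.
Period premium: (0.6719 − 0.6609)/0.6609 = 0.0166440.
Per annum: 0.0166440 / (3/12) = 0.066576 = 6.66%.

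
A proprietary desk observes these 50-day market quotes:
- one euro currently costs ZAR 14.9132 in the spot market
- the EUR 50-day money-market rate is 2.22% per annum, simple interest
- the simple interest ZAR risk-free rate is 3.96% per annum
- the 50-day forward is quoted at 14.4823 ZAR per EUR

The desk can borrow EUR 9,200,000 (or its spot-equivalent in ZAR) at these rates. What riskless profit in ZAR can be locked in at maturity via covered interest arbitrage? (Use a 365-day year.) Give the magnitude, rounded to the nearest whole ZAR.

T = 50/365 years.
Keep in EUR, deliver into the forward: 9,200,000·1.00304109589·14.4823 = ZAR 133,642,346.98.
Swap to ZAR now, deposit: 9,200,000·14.9132·1.00542465753 = ZAR 137,945,710.82.
The quoted forward undervalues EUR, so borrow EUR, convert to ZAR at spot, deposit the ZAR at 3.96%, and buy EUR forward at 14.4823 to cover the loan.
The gap between the two covered legs is ZAR 4,303,364.

ZAR 4,303,364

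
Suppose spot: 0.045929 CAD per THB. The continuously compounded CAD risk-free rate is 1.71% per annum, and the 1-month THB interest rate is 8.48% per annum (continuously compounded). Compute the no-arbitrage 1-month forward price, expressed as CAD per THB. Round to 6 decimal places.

0.045671

T = 1/12 years.
CAD accumulates by e^(0.0171×1/12) = 1.001426.
THB growth factor: e^(0.0848×1/12) = 1.0070917.
CIP: F = S · (grow CAD)/(grow THB) = 0.045929 × 1.001426/1.0070917 = 0.04567061 CAD per THB.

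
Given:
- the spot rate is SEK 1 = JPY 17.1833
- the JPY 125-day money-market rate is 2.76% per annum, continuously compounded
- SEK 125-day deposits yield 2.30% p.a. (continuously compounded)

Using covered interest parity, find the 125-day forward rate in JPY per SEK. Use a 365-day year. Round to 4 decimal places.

17.2104

T = 125/365 years.
JPY accumulates by e^(0.0276×125/365) = 1.00949687.
Growth of 1 SEK over T: e^(0.0230×125/365) = 1.00790782.
So F = 17.1833 × 1.00949687 / 1.00790782 = 17.210391 (JPY/SEK).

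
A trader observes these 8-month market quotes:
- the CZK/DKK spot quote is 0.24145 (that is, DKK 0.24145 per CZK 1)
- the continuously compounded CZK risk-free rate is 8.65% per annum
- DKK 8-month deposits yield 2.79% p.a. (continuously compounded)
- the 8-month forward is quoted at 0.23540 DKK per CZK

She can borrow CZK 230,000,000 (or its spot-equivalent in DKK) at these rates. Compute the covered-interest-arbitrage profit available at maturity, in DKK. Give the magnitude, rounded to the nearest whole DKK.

DKK 779,878

T = 8/12 years.
Invest the CZK and cover forward: 230,000,000 × 1.0593618162 × 0.23540 = DKK 57,355,967.45.
Convert at spot and invest in DKK: 230,000,000 × 0.24145 × 1.0187740575 = DKK 56,576,089.12.
The quoted forward overvalues CZK, so borrow DKK, buy CZK at spot, deposit the CZK at 8.65%, and sell the proceeds forward at 0.23540.
Profit = 57,355,967.45 − 56,576,089.12 = DKK 779,878.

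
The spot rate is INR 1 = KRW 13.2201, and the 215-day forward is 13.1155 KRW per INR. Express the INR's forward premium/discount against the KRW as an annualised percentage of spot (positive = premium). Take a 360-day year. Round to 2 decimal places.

T = 215/360 years.
Period premium: (13.1155 − 13.2201)/13.2201 = -0.0079122.
×(1/T) gives -1.32% p.a.

-1.32%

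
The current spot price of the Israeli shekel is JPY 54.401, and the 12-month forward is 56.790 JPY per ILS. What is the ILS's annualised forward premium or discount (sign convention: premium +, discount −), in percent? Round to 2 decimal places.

+4.39%

T = 1 year.
ILS trades forward at +4.39146% vs spot over the period.
Annualise by dividing by T: 0.0439146 / 1 = 0.043915 → 4.39%.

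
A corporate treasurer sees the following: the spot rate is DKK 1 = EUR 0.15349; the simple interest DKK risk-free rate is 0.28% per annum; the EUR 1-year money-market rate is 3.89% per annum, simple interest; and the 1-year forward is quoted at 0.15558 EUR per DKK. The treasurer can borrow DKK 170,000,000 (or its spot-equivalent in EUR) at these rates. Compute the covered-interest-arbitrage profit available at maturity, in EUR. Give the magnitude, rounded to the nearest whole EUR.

EUR 585,673

T = 1 year.
Route A — deposit DKK, sell forward: 170,000,000 × 1.002800 × 0.15558 = EUR 26,522,656.08.
Route B — convert at spot, deposit EUR: 170,000,000 × 0.15349 × 1.038900 = EUR 27,108,329.37.
The quoted forward undervalues DKK, so borrow DKK, convert to EUR at spot, deposit the EUR at 3.89%, and buy DKK forward at 0.15558 to cover the loan.
Profit = 27,108,329.37 − 26,522,656.08 = EUR 585,673.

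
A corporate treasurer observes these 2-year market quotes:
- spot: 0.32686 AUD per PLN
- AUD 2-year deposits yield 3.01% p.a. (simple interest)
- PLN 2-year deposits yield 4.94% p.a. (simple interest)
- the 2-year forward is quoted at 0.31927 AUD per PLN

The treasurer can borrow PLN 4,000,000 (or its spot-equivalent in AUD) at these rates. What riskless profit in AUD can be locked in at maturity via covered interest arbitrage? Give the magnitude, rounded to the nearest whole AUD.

T = 2 years.
Keep in PLN, deliver into the forward: 4,000,000·1.098800·0.31927 = AUD 1,403,255.50.
Swap to AUD now, deposit: 4,000,000·0.32686·1.060200 = AUD 1,386,147.89.
The quoted forward overvalues PLN, so borrow AUD, buy PLN at spot, deposit the PLN at 4.94%, and sell the proceeds forward at 0.31927.
The gap between the two covered legs is AUD 17,108.

AUD 17,108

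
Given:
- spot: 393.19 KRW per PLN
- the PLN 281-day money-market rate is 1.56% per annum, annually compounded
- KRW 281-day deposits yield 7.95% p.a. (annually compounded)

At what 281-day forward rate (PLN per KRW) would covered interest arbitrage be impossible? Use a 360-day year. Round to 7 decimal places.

T = 281/360 years.
KRW accumulates by (1 + 0.0795)^(281/360) = 1.0615296.
PLN accumulates by (1 + 0.0156)^(281/360) = 1.012156.
CIP: F = S · (grow KRW)/(grow PLN) = 393.19 × 1.0615296/1.012156 = 412.3701 KRW per PLN.
Quoted the other way: 1/412.3701 = 0.0024250 PLN per KRW.

0.0024250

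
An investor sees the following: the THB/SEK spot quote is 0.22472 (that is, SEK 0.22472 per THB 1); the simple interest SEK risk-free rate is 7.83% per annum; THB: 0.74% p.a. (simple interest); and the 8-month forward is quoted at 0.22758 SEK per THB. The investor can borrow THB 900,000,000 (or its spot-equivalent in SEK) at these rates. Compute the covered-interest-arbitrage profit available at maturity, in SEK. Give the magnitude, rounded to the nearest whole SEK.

T = 8/12 years.
Route A — deposit THB, sell forward: 900,000,000 × 1.00493333333 × 0.22758 = SEK 205,832,455.20.
Route B — convert at spot, deposit SEK: 900,000,000 × 0.22472 × 1.052200 = SEK 212,805,345.60.
The quoted forward undervalues THB, so borrow THB, convert to SEK at spot, deposit the SEK at 7.83%, and buy THB forward at 0.22758 to cover the loan.
Arbitrage profit = |205,832,455.20 − 212,805,345.60| = SEK 6,972,890.

SEK 6,972,890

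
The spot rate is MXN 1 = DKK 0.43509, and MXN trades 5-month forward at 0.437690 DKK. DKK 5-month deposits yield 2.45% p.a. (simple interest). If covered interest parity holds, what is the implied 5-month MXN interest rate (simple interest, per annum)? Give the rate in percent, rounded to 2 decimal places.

1.01%

T = 5/12 years.
CIP gives F = S · g_DKK/g_MXN, so g_DKK/g_MXN = 0.43769/0.43509 = 1.0059758.
DKK growth factor: 1 + 0.0245×5/12 = 1.0102083.
That pins the MXN growth at 1.0042074.
r = (1.0042074 − 1)/(5/12) = 0.010098 → 1.01%.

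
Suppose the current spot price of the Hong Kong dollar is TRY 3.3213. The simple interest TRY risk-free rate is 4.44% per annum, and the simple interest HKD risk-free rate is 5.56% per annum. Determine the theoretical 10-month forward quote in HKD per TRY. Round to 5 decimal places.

0.30380

T = 10/12 years.
TRY growth factor: 1 + 0.0444×10/12 = 1.037000.
HKD growth factor: 1 + 0.0556×10/12 = 1.0463333.
CIP: F = S · (grow TRY)/(grow HKD) = 3.3213 × 1.037000/1.0463333 = 3.291674 TRY per HKD.
Quoted the other way: 1/3.291674 = 0.30380 HKD per TRY.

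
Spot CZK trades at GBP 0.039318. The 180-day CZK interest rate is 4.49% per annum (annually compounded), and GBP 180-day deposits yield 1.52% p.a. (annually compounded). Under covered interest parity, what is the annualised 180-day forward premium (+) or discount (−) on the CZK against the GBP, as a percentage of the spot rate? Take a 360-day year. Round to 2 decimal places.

T = 180/360 years.
CIP forward (GBP per CZK) = 0.039318 × 1.0075713/1.0222035 = 0.038755188.
(F − S)/S ÷ T = (0.038755188 − 0.039318)/0.039318/(180/360) = -0.028629 → -2.86%.

-2.86%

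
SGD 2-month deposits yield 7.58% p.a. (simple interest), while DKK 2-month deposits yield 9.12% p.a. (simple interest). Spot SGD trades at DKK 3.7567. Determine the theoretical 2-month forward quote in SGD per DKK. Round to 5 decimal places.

0.26552

T = 2/12 years.
DKK growth factor: 1 + 0.0912×2/12 = 1.015200.
Growth of 1 SGD over T: 1 + 0.0758×2/12 = 1.0126333.
Forward (DKK per SGD) = 3.7567 × 1.015200 / 1.0126333 = 3.766222.
Invert for SGD per DKK: 1 / 3.766222 = 0.26552.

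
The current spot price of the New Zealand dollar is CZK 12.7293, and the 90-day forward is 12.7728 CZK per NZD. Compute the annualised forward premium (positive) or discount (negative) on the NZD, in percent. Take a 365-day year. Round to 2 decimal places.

+1.39%

T = 90/365 years.
(F − S)/S = (12.7728 − 12.7293)/12.7293 = 0.0034173.
Per annum: 0.0034173 / (90/365) = 0.013859 = 1.39%.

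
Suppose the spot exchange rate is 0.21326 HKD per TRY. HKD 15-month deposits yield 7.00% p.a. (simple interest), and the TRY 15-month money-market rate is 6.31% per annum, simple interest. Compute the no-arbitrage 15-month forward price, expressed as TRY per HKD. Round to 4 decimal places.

4.6519

T = 15/12 years.
HKD accumulates by 1 + 0.0700×15/12 = 1.087500.
TRY accumulates by 1 + 0.0631×15/12 = 1.078875.
Forward (HKD per TRY) = 0.21326 × 1.087500 / 1.078875 = 0.2149649.
Invert for TRY per HKD: 1 / 0.2149649 = 4.6519.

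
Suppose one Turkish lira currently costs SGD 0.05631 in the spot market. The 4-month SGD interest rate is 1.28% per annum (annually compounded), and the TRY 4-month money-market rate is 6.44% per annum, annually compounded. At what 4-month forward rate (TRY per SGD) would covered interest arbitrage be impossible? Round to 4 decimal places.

18.0554

T = 4/12 years.
Growth of 1 SGD over T: (1 + 0.0128)^(4/12) = 1.00424859.
Growth of 1 TRY over T: (1 + 0.0644)^(4/12) = 1.02102166.
So F = 0.05631 × 1.00424859 / 1.02102166 = 0.055384954 (SGD/TRY).
Invert for TRY per SGD: 1 / 0.055384954 = 18.0554.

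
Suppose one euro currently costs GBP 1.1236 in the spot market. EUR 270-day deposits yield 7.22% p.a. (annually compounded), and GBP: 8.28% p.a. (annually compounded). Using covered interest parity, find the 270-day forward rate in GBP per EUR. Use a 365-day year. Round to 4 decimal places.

1.1318

T = 270/365 years.
GBP accumulates by (1 + 0.0828)^(270/365) = 1.0606113.
EUR growth factor: (1 + 0.0722)^(270/365) = 1.052921.
CIP: F = S · (grow GBP)/(grow EUR) = 1.1236 × 1.0606113/1.052921 = 1.131807 GBP per EUR.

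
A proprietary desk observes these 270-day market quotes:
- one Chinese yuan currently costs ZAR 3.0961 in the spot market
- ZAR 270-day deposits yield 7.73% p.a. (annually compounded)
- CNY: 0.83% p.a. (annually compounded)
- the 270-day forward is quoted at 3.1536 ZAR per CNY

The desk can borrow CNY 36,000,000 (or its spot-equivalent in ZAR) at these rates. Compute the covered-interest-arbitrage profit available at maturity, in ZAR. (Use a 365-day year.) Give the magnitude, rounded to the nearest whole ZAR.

ZAR 3,544,943

T = 270/365 years.
Keep in CNY, deliver into the forward: 36,000,000·1.0061331173·3.1536 = ZAR 114,225,890.35.
Swap to ZAR now, deposit: 36,000,000·3.0961·1.05662350845 = ZAR 117,770,833.60.
The quoted forward undervalues CNY, so borrow CNY, convert to ZAR at spot, deposit the ZAR at 7.73%, and buy CNY forward at 3.1536 to cover the loan.
The gap between the two covered legs is ZAR 3,544,943.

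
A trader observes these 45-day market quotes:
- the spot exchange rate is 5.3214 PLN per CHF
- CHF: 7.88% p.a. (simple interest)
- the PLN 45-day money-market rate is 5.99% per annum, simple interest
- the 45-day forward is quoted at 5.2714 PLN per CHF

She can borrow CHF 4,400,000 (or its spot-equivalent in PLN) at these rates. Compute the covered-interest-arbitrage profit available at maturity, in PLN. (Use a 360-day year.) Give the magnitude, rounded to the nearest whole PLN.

T = 45/360 years.
Invest the CHF and cover forward: 4,400,000 × 1.009850 × 5.2714 = PLN 23,422,622.48.
Convert at spot and invest in PLN: 4,400,000 × 5.3214 × 1.0074875 = PLN 23,589,473.52.
The quoted forward undervalues CHF, so borrow CHF, convert to PLN at spot, deposit the PLN at 5.99%, and buy CHF forward at 5.2714 to cover the loan.
Arbitrage profit = |23,422,622.48 − 23,589,473.52| = PLN 166,851.

PLN 166,851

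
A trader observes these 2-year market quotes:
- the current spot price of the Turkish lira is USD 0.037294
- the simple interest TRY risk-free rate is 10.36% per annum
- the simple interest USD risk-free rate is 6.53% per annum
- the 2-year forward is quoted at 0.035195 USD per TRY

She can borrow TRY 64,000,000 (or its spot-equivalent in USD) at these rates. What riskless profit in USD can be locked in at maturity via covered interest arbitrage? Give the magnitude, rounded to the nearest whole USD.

T = 2 years.
Invest the TRY and cover forward: 64,000,000 × 1.207200 × 0.035195 = USD 2,719,193.86.
Convert at spot and invest in USD: 64,000,000 × 0.037294 × 1.130600 = USD 2,698,534.17.
The quoted forward overvalues TRY, so borrow USD, buy TRY at spot, deposit the TRY at 10.36%, and sell the proceeds forward at 0.035195.
The gap between the two covered legs is USD 20,660.

USD 20,660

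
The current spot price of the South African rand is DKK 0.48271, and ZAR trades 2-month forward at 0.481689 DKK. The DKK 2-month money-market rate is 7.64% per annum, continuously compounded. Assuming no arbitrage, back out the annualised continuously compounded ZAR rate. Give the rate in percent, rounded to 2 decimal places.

T = 2/12 years.
By CIP, F/S equals the DKK-to-ZAR growth ratio: 0.481689/0.48271 = 0.9978849.
DKK growth factor: e^(0.0764×2/12) = 1.0128147.
So the ZAR growth factor = 1.0149614.
r = ln(1.0149614)/(2/12) = 0.089103 → 8.91%.

8.91%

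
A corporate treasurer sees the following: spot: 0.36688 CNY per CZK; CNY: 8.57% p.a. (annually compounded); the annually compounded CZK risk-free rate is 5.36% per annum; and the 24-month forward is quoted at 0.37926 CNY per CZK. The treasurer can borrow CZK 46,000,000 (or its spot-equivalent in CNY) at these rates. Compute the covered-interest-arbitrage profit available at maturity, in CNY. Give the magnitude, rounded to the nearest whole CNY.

CNY 526,769

T = 2 years.
Keep in CZK, deliver into the forward: 46,000,000·1.11007296·0.37926 = CNY 19,366,288.46.
Swap to CNY now, deposit: 46,000,000·0.36688·1.17874449 = CNY 19,893,057.81.
The quoted forward undervalues CZK, so borrow CZK, convert to CNY at spot, deposit the CNY at 8.57%, and buy CZK forward at 0.37926 to cover the loan.
Profit = 19,893,057.81 − 19,366,288.46 = CNY 526,769.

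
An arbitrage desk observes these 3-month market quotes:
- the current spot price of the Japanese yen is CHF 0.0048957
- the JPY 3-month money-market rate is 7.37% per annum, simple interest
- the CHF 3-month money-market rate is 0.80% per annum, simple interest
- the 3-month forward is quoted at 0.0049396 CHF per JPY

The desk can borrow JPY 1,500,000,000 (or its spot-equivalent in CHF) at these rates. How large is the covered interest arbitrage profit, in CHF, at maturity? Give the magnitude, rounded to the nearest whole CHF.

T = 3/12 years.
Route A — deposit JPY, sell forward: 1,500,000,000 × 1.018425 × 0.0049396 = CHF 7,545,918.20.
Route B — convert at spot, deposit CHF: 1,500,000,000 × 0.0048957 × 1.002000 = CHF 7,358,237.10.
The quoted forward overvalues JPY, so borrow CHF, buy JPY at spot, deposit the JPY at 7.37%, and sell the proceeds forward at 0.0049396.
Profit = 7,545,918.20 − 7,358,237.10 = CHF 187,681.

CHF 187,681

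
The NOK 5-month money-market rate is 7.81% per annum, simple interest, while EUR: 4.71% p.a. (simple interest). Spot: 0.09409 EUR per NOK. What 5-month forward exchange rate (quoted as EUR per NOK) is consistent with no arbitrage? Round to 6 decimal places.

T = 5/12 years.
EUR growth factor: 1 + 0.0471×5/12 = 1.019625.
NOK growth factor: 1 + 0.0781×5/12 = 1.0325417.
CIP: F = S · (grow EUR)/(grow NOK) = 0.09409 × 1.019625/1.0325417 = 0.09291297 EUR per NOK.

0.092913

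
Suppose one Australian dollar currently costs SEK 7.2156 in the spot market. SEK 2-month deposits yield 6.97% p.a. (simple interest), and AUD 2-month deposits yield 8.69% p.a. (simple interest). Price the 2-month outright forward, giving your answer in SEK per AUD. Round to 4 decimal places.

7.1952

T = 2/12 years.
Growth of 1 SEK over T: 1 + 0.0697×2/12 = 1.0116167.
AUD accumulates by 1 + 0.0869×2/12 = 1.0144833.
So F = 7.2156 × 1.0116167 / 1.0144833 = 7.195211 (SEK/AUD).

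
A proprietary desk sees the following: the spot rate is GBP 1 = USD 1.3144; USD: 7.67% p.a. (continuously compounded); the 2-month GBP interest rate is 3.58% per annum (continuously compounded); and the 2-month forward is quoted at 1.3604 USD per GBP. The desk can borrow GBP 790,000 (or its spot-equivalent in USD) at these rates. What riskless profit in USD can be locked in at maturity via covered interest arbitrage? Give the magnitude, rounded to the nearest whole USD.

T = 2/12 years.
Keep in GBP, deliver into the forward: 790,000·1.005984503·1.3604 = USD 1,081,147.64.
Swap to USD now, deposit: 790,000·1.3144·1.012865389 = USD 1,051,735.11.
The quoted forward overvalues GBP, so borrow USD, buy GBP at spot, deposit the GBP at 3.58%, and sell the proceeds forward at 1.3604.
The gap between the two covered legs is USD 29,413.

USD 29,413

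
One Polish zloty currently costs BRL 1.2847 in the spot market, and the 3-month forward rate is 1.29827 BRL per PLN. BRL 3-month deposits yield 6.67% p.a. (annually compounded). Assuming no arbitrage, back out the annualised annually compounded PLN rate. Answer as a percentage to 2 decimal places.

2.28%

T = 3/12 years.
By CIP, F/S equals the BRL-to-PLN growth ratio: 1.29827/1.2847 = 1.0105628.
The BRL side grows by (1 + 0.0667)^(3/12) = 1.0162734.
Hence g_PLN = 1.0056509.
Annualise: 1.0056509^(12/3) − 1 = 0.022796 = 2.28%.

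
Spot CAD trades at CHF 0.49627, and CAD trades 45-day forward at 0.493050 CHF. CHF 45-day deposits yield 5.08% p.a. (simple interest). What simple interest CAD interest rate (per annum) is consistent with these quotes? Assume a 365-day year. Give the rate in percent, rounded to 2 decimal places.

10.41%

T = 45/365 years.
F/S = 0.49305/0.49627 = 0.9935116 = (growth of CHF) / (growth of CAD).
The CHF side grows by 1 + 0.0508×45/365 = 1.006263.
So the CAD growth factor = 1.0128347.
(1.0128347 − 1)/T = 0.104104, i.e. 10.41%.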